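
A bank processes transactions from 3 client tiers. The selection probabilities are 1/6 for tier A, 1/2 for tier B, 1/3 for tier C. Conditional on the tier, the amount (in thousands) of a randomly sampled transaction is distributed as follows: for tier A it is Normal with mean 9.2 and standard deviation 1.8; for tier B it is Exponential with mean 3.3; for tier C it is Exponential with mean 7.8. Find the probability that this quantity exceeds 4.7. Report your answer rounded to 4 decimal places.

0.4684

Conditional on each tier, P(X > 4.7): A: 0.99379; B: 0.240691; C: 0.547406.
By total probability, P(X > 4.7) = 0.166667·0.99379 + 0.5·0.240691 + 0.333333·0.547406 = 0.468446.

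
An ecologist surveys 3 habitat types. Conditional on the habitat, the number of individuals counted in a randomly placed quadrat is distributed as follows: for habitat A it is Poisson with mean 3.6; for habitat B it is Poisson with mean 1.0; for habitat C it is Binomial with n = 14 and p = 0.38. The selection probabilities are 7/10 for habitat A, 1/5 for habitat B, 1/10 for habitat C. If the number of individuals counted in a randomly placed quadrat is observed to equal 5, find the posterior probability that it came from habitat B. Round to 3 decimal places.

0.005

Likelihoods P(X=5 | ·): A: 0.13768; B: 0.00306566; C: 0.214737.
Posterior ∝ prior × likelihood. Numerator for B: 0.2·0.00306566 = 0.000613132.
Normalizing constant: 0.7·0.13768 + 0.2·0.00306566 + 0.1·0.214737 = 0.118463.
P(B | observation) = 0.000613132 / 0.118463 = 0.00517573.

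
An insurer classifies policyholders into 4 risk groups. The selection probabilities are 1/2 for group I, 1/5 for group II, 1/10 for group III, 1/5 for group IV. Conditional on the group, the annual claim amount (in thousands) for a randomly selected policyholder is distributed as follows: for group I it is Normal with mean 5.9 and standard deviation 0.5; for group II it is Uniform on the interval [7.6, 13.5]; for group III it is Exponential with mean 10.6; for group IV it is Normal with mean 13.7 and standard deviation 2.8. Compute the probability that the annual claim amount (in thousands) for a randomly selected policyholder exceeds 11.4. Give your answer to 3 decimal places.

0.264

Conditional on each group, P(X > 11.4): I: 0; II: 0.355932; III: 0.341137; IV: 0.794299.
By total probability, P(X > 11.4) = 0.5·0 + 0.2·0.355932 + 0.1·0.341137 + 0.2·0.794299 = 0.26416.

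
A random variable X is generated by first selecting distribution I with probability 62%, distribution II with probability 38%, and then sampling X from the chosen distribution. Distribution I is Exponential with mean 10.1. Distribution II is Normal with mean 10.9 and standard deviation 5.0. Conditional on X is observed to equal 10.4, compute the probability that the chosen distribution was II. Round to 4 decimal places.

Likelihoods f(10.4 | ·): I: 0.0353577; II: 0.0793905.
Posterior ∝ prior × likelihood. Numerator for II: 0.38·0.0793905 = 0.0301684.
Normalizing constant: 0.62·0.0353577 + 0.38·0.0793905 = 0.0520902.
P(II | observation) = 0.0301684 / 0.0520902 = 0.579157.

0.5792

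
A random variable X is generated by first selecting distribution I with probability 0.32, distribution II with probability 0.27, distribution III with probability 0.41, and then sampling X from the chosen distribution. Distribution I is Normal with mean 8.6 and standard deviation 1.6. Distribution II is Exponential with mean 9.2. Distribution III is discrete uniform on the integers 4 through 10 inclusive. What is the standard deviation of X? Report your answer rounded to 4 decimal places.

5.1200

Per component, I: μ=8.6, E[X²]=76.52; II: μ=9.2, E[X²]=169.28; III: μ=7, E[X²]=53.
E[X] = 0.32·8.6 + 0.27·9.2 + 0.41·7 = 8.106.
E[X²] = 0.32·76.52 + 0.27·169.28 + 0.41·53 = 91.922.
Var(X) = E[X²] − (E[X])² = 91.922 − 65.7072 = 26.2148.
SD(X) = √26.2148 = 5.12004.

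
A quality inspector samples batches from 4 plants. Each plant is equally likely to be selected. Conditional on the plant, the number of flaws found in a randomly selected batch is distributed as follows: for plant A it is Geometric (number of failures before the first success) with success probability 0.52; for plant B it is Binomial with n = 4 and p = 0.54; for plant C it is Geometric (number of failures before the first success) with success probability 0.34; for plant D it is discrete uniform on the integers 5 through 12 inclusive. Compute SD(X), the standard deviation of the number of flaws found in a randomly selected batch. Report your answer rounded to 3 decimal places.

3.519

Per component, A: μ=0.923077, E[X²]=2.62722; B: μ=2.16, E[X²]=5.6592; C: μ=1.94118, E[X²]=9.47751; D: μ=8.5, E[X²]=77.5.
E[X] = 0.25·0.923077 + 0.25·2.16 + 0.25·1.94118 + 0.25·8.5 = 3.38106.
E[X²] = 0.25·2.62722 + 0.25·5.6592 + 0.25·9.47751 + 0.25·77.5 = 23.816.
Var(X) = E[X²] − (E[X])² = 23.816 − 11.4316 = 12.3844.
SD(X) = √12.3844 = 3.51915.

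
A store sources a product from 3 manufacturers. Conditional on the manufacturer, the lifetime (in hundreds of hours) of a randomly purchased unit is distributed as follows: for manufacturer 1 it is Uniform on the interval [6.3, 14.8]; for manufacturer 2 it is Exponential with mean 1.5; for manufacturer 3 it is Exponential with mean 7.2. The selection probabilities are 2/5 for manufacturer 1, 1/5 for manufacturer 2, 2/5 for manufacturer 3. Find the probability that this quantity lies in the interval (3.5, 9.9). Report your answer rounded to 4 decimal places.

Conditional on each manufacturer, P(3.5 < X < 9.9): 1: 0.423529; 2: 0.0956116; 3: 0.362174.
By total probability, P(3.5 < X < 9.9) = 0.4·0.423529 + 0.2·0.0956116 + 0.4·0.362174 = 0.333404.

0.3334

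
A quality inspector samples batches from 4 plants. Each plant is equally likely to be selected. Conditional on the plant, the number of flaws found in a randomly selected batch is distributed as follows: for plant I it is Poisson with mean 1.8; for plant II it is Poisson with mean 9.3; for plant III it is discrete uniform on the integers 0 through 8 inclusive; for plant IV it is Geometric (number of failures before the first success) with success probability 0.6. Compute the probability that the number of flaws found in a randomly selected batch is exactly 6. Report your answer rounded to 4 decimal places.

0.0509

Conditional on each plant, P(X = 6): I: 0.00780859; II: 0.0821536; III: 0.111111; IV: 0.0024576.
By total probability, P(X = 6) = 0.25·0.00780859 + 0.25·0.0821536 + 0.25·0.111111 + 0.25·0.0024576 = 0.0508827.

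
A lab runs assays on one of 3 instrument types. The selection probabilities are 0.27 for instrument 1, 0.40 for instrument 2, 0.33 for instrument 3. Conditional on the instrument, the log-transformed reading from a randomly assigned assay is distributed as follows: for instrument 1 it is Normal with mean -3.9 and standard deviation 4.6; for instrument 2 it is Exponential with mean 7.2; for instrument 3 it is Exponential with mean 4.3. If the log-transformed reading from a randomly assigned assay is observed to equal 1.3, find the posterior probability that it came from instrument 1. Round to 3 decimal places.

0.107

Likelihoods f(1.3 | ·): 1: 0.0457787; 2: 0.115945; 3: 0.171883.
Posterior ∝ prior × likelihood. Numerator for 1: 0.27·0.0457787 = 0.0123603.
Normalizing constant: 0.27·0.0457787 + 0.4·0.115945 + 0.33·0.171883 = 0.11546.
P(1 | observation) = 0.0123603 / 0.11546 = 0.107052.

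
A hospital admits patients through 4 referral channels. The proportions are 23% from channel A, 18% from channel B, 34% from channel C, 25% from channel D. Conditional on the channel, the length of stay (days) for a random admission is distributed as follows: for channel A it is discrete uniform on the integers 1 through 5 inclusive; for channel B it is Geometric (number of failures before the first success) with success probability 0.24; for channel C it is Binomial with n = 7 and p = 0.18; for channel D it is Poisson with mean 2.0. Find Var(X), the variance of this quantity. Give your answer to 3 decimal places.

Per component, A: μ=3, E[X²]=11; B: μ=3.16667, E[X²]=23.2222; C: μ=1.26, E[X²]=2.6208; D: μ=2, E[X²]=6.
E[X] = 0.23·3 + 0.18·3.16667 + 0.34·1.26 + 0.25·2 = 2.1884.
E[X²] = 0.23·11 + 0.18·23.2222 + 0.34·2.6208 + 0.25·6 = 9.10107.
Var(X) = E[X²] − (E[X])² = 9.10107 − 4.78909 = 4.31198.

4.312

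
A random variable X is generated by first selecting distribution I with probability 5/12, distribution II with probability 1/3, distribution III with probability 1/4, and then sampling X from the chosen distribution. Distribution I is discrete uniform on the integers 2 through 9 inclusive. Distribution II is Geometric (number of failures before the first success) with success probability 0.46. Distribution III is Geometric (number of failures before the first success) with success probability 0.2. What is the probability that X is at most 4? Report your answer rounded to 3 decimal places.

Conditional on each component, P(X ≤ 4): I: 0.375; II: 0.954083; III: 0.67232.
By total probability, P(X ≤ 4) = 0.416667·0.375 + 0.333333·0.954083 + 0.25·0.67232 = 0.642358.

0.642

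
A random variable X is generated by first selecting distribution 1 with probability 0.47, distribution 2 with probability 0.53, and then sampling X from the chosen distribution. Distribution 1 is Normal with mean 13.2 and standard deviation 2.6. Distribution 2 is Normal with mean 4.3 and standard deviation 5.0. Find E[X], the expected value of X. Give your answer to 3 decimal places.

8.483

Component means — 1: 13.2; 2: 4.3.
E[X] = 0.47·13.2 + 0.53·4.3 = 8.483.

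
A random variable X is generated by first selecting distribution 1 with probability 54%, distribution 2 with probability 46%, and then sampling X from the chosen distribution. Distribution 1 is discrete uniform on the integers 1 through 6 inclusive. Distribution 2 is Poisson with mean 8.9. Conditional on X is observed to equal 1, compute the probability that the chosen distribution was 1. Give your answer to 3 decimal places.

0.994

Likelihoods P(X=1 | ·): 1: 0.166667; 2: 0.00121386.
Posterior ∝ prior × likelihood. Numerator for 1: 0.54·0.166667 = 0.09.
Normalizing constant: 0.54·0.166667 + 0.46·0.00121386 = 0.0905584.
P(1 | observation) = 0.09 / 0.0905584 = 0.993834.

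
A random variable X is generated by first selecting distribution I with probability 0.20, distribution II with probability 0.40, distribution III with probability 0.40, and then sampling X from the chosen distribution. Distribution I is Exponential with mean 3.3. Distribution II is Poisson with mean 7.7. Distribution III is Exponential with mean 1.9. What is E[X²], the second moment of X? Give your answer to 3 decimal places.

34.040

For each component E[X²] = Var + (mean)², giving I: 21.78; II: 66.99; III: 7.22.
Overall E[X²] = 0.2·21.78 + 0.4·66.99 + 0.4·7.22 = 34.04.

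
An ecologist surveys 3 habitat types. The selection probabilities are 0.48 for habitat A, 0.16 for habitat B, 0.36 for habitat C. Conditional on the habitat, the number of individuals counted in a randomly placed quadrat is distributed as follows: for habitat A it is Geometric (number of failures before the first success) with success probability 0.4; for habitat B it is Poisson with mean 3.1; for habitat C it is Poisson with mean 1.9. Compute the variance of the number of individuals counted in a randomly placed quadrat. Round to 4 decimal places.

3.2872

Per component, A: μ=1.5, E[X²]=6; B: μ=3.1, E[X²]=12.71; C: μ=1.9, E[X²]=5.51.
E[X] = 0.48·1.5 + 0.16·3.1 + 0.36·1.9 = 1.9.
E[X²] = 0.48·6 + 0.16·12.71 + 0.36·5.51 = 6.8972.
Var(X) = E[X²] − (E[X])² = 6.8972 − 3.61 = 3.2872.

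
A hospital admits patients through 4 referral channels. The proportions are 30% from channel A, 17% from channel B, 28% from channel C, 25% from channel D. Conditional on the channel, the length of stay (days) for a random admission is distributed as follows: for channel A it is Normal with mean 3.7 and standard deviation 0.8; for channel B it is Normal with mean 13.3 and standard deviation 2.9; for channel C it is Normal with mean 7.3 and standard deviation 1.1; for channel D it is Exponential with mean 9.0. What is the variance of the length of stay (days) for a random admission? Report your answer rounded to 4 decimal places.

Per component, A: μ=3.7, E[X²]=14.33; B: μ=13.3, E[X²]=185.3; C: μ=7.3, E[X²]=54.5; D: μ=9, E[X²]=162.
E[X] = 0.3·3.7 + 0.17·13.3 + 0.28·7.3 + 0.25·9 = 7.665.
E[X²] = 0.3·14.33 + 0.17·185.3 + 0.28·54.5 + 0.25·162 = 91.56.
Var(X) = E[X²] − (E[X])² = 91.56 − 58.7522 = 32.8078.

32.8078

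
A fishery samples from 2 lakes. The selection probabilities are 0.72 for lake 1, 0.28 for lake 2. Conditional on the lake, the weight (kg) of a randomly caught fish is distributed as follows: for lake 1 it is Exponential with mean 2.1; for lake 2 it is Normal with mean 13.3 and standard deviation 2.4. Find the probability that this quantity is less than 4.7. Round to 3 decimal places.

Conditional on each lake, P(X < 4.7): 1: 0.893339; 2: 0.000169619.
By total probability, P(X < 4.7) = 0.72·0.893339 + 0.28·0.000169619 = 0.643251.

0.643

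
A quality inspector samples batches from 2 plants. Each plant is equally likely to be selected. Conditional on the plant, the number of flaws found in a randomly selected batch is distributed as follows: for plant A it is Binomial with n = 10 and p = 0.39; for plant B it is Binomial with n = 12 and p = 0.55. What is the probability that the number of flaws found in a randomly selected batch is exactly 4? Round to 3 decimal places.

0.163

Conditional on each plant, P(X = 4): A: 0.250298; B: 0.0761651.
By total probability, P(X = 4) = 0.5·0.250298 + 0.5·0.0761651 = 0.163231.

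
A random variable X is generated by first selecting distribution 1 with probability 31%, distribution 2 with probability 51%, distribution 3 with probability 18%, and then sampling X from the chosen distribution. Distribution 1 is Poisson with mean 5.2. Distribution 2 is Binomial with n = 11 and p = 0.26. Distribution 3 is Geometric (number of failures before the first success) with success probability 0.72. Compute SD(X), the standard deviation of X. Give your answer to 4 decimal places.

Per component, 1: μ=5.2, E[X²]=32.24; 2: μ=2.86, E[X²]=10.296; 3: μ=0.388889, E[X²]=0.691358.
E[X] = 0.31·5.2 + 0.51·2.86 + 0.18·0.388889 = 3.1406.
E[X²] = 0.31·32.24 + 0.51·10.296 + 0.18·0.691358 = 15.3698.
Var(X) = E[X²] − (E[X])² = 15.3698 − 9.86337 = 5.50644.
SD(X) = √5.50644 = 2.34658.

2.3466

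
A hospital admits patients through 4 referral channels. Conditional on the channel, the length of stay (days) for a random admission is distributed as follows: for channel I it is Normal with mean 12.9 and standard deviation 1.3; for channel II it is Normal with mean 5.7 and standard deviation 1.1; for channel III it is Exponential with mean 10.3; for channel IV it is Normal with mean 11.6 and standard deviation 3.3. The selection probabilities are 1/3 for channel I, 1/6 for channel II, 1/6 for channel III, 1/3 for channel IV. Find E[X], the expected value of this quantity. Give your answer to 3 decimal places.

10.833

Component means — I: 12.9; II: 5.7; III: 10.3; IV: 11.6.
E[X] = 0.333333·12.9 + 0.166667·5.7 + 0.166667·10.3 + 0.333333·11.6 = 10.8333.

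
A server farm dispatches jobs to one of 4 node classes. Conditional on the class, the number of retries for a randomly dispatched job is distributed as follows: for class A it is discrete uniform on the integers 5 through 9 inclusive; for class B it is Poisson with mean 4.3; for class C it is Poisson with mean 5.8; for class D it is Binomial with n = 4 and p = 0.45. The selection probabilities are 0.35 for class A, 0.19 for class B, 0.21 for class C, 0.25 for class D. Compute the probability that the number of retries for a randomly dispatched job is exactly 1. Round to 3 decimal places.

Conditional on each class, P(X = 1): A: 0; B: 0.0583448; C: 0.0175598; D: 0.299475.
By total probability, P(X = 1) = 0.35·0 + 0.19·0.0583448 + 0.21·0.0175598 + 0.25·0.299475 = 0.0896418.

0.090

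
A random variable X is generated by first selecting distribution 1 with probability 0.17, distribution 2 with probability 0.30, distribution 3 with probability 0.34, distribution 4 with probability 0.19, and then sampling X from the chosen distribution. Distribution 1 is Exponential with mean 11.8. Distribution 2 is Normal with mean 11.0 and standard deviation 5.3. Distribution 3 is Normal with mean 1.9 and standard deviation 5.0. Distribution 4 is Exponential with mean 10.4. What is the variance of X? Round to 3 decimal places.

Per component, 1: μ=11.8, E[X²]=278.48; 2: μ=11, E[X²]=149.09; 3: μ=1.9, E[X²]=28.61; 4: μ=10.4, E[X²]=216.32.
E[X] = 0.17·11.8 + 0.3·11 + 0.34·1.9 + 0.19·10.4 = 7.928.
E[X²] = 0.17·278.48 + 0.3·149.09 + 0.34·28.61 + 0.19·216.32 = 142.897.
Var(X) = E[X²] − (E[X])² = 142.897 − 62.8532 = 80.0436.

80.044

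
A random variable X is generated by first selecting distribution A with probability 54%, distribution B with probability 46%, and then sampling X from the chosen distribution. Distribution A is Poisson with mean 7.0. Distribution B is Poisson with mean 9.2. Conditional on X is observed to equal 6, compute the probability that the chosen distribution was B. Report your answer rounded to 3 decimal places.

0.327

Likelihoods P(X=6 | ·): A: 0.149003; B: 0.0850913.
Posterior ∝ prior × likelihood. Numerator for B: 0.46·0.0850913 = 0.039142.
Normalizing constant: 0.54·0.149003 + 0.46·0.0850913 = 0.119604.
P(B | observation) = 0.039142 / 0.119604 = 0.327265.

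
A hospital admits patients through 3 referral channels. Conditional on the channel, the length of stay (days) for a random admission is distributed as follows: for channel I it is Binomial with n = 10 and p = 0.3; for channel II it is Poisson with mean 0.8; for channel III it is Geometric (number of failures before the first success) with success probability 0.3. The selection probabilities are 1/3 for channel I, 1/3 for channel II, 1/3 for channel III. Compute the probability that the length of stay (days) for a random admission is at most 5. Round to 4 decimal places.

0.9449

Conditional on each channel, P(X ≤ 5): I: 0.952651; II: 0.999816; III: 0.882351.
By total probability, P(X ≤ 5) = 0.333333·0.952651 + 0.333333·0.999816 + 0.333333·0.882351 = 0.944939.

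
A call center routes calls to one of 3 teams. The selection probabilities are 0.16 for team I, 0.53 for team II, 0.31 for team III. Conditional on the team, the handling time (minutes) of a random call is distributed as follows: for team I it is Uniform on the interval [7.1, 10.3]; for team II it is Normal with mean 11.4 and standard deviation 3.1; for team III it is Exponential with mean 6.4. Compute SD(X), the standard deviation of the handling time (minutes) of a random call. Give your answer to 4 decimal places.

Per component, I: μ=8.7, E[X²]=76.5433; II: μ=11.4, E[X²]=139.57; III: μ=6.4, E[X²]=81.92.
E[X] = 0.16·8.7 + 0.53·11.4 + 0.31·6.4 = 9.418.
E[X²] = 0.16·76.5433 + 0.53·139.57 + 0.31·81.92 = 111.614.
Var(X) = E[X²] − (E[X])² = 111.614 − 88.6987 = 22.9155.
SD(X) = √22.9155 = 4.78701.

4.7870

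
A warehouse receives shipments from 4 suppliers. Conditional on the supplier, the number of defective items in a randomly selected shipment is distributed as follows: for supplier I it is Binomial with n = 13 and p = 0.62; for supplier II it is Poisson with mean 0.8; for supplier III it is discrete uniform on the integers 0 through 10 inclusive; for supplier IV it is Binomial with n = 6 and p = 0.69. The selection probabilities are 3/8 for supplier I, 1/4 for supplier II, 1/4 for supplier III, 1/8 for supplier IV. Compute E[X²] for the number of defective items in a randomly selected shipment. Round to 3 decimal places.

36.923

For each component E[X²] = Var + (mean)², giving I: 68.0264; II: 1.44; III: 35; IV: 18.423.
Overall E[X²] = 0.375·68.0264 + 0.25·1.44 + 0.25·35 + 0.125·18.423 = 36.9228.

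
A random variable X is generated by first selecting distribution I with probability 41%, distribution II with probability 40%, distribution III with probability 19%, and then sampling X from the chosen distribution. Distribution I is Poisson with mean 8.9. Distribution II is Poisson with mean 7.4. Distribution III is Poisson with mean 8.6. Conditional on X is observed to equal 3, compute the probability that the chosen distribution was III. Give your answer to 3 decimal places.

0.138

Likelihoods P(X=3 | ·): I: 0.016025; II: 0.0412824; III: 0.0195169.
Posterior ∝ prior × likelihood. Numerator for III: 0.19·0.0195169 = 0.00370822.
Normalizing constant: 0.41·0.016025 + 0.4·0.0412824 + 0.19·0.0195169 = 0.0267914.
P(III | observation) = 0.00370822 / 0.0267914 = 0.138411.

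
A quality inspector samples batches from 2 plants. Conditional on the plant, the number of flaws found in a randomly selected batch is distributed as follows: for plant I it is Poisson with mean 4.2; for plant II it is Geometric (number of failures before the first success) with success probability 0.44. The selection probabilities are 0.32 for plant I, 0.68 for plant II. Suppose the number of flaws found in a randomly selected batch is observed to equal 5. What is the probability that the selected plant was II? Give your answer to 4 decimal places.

Likelihoods P(X=5 | ·): I: 0.163316; II: 0.0242322.
Posterior ∝ prior × likelihood. Numerator for II: 0.68·0.0242322 = 0.0164779.
Normalizing constant: 0.32·0.163316 + 0.68·0.0242322 = 0.068739.
P(II | observation) = 0.0164779 / 0.068739 = 0.239717.

0.2397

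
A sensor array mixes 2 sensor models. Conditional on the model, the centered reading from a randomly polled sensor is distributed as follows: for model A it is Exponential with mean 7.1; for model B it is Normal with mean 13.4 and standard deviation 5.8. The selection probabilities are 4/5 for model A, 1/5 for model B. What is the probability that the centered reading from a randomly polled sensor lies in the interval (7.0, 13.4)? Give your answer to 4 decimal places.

Conditional on each model, P(7.0 < X < 13.4): A: 0.221621; B: 0.365084.
By total probability, P(7.0 < X < 13.4) = 0.8·0.221621 + 0.2·0.365084 = 0.250313.

0.2503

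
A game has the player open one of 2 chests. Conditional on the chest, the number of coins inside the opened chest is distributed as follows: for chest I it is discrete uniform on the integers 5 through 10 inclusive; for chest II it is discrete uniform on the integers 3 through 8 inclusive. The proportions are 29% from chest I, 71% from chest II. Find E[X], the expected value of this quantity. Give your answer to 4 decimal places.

Component means — I: 7.5; II: 5.5.
E[X] = 0.29·7.5 + 0.71·5.5 = 6.08.

6.0800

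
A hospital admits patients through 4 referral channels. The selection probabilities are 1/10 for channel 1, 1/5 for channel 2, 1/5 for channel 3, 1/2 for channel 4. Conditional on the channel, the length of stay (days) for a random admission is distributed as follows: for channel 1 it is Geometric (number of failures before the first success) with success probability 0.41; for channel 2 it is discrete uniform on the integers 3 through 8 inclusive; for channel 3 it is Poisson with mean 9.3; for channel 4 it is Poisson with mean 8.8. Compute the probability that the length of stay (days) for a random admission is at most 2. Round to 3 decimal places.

0.084

Conditional on each channel, P(X ≤ 2): 1: 0.794621; 2: 0; 3: 0.00489531; 4: 0.00731357.
By total probability, P(X ≤ 2) = 0.1·0.794621 + 0.2·0 + 0.2·0.00489531 + 0.5·0.00731357 = 0.0840979.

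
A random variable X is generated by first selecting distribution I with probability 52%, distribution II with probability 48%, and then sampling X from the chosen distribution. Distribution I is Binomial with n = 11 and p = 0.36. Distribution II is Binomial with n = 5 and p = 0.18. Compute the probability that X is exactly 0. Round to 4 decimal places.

Conditional on each component, P(X = 0): I: 0.0073787; II: 0.37074.
By total probability, P(X = 0) = 0.52·0.0073787 + 0.48·0.37074 = 0.181792.

0.1818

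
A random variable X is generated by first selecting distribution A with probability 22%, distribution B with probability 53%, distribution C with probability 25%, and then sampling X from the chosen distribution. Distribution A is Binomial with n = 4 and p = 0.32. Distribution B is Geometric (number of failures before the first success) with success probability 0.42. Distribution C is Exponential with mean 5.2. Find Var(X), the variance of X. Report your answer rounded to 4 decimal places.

Per component, A: μ=1.28, E[X²]=2.5088; B: μ=1.38095, E[X²]=5.19501; C: μ=5.2, E[X²]=54.08.
E[X] = 0.22·1.28 + 0.53·1.38095 + 0.25·5.2 = 2.3135.
E[X²] = 0.22·2.5088 + 0.53·5.19501 + 0.25·54.08 = 16.8253.
Var(X) = E[X²] − (E[X])² = 16.8253 − 5.3523 = 11.473.

11.4730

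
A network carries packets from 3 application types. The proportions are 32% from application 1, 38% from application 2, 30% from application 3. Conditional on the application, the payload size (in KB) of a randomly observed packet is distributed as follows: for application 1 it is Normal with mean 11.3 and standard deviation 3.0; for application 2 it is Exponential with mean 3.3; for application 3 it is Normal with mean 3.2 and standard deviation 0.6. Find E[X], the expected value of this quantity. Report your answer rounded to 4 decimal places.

Component means — 1: 11.3; 2: 3.3; 3: 3.2.
E[X] = 0.32·11.3 + 0.38·3.3 + 0.3·3.2 = 5.83.

5.8300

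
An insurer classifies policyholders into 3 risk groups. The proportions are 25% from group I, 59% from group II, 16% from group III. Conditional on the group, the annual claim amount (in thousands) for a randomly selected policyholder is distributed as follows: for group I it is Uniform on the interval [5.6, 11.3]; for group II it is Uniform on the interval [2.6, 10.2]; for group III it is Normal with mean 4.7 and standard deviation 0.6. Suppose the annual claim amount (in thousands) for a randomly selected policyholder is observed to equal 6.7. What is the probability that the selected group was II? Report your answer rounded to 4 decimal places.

0.6368

Likelihoods f(6.7 | ·): I: 0.175439; II: 0.131579; III: 0.00257046.
Posterior ∝ prior × likelihood. Numerator for II: 0.59·0.131579 = 0.0776316.
Normalizing constant: 0.25·0.175439 + 0.59·0.131579 + 0.16·0.00257046 = 0.121903.
P(II | observation) = 0.0776316 / 0.121903 = 0.636833.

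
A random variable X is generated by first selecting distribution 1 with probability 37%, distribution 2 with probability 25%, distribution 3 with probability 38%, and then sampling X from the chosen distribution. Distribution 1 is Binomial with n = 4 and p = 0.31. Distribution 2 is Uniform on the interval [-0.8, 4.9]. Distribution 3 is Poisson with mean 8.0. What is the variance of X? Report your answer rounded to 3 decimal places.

Per component, 1: μ=1.24, E[X²]=2.3932; 2: μ=2.05, E[X²]=6.91; 3: μ=8, E[X²]=72.
E[X] = 0.37·1.24 + 0.25·2.05 + 0.38·8 = 4.0113.
E[X²] = 0.37·2.3932 + 0.25·6.91 + 0.38·72 = 29.973.
Var(X) = E[X²] − (E[X])² = 29.973 − 16.0905 = 13.8825.

13.882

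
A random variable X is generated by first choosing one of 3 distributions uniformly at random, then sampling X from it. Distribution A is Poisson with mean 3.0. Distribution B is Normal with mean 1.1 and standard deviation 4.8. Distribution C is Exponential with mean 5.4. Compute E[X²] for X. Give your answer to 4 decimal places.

31.5233

For each component E[X²] = Var + (mean)², giving A: 12; B: 24.25; C: 58.32.
Overall E[X²] = 0.333333·12 + 0.333333·24.25 + 0.333333·58.32 = 31.5233.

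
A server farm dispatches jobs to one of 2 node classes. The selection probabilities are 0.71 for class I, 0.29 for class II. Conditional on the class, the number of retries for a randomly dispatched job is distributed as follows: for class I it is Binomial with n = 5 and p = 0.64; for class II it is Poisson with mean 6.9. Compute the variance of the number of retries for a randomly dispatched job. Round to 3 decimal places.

5.638

Per component, I: μ=3.2, E[X²]=11.392; II: μ=6.9, E[X²]=54.51.
E[X] = 0.71·3.2 + 0.29·6.9 = 4.273.
E[X²] = 0.71·11.392 + 0.29·54.51 = 23.8962.
Var(X) = E[X²] − (E[X])² = 23.8962 − 18.2585 = 5.63769.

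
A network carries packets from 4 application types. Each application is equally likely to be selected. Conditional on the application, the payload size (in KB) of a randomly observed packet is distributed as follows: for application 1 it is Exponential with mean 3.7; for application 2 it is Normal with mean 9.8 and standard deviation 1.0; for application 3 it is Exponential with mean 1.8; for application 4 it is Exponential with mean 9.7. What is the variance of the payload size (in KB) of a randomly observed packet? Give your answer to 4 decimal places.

40.7075

Per component, 1: μ=3.7, E[X²]=27.38; 2: μ=9.8, E[X²]=97.04; 3: μ=1.8, E[X²]=6.48; 4: μ=9.7, E[X²]=188.18.
E[X] = 0.25·3.7 + 0.25·9.8 + 0.25·1.8 + 0.25·9.7 = 6.25.
E[X²] = 0.25·27.38 + 0.25·97.04 + 0.25·6.48 + 0.25·188.18 = 79.77.
Var(X) = E[X²] − (E[X])² = 79.77 − 39.0625 = 40.7075.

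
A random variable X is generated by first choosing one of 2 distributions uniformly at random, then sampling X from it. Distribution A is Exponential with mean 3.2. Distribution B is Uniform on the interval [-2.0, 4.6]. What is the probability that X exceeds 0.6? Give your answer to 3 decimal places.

Conditional on each component, P(X > 0.6): A: 0.829029; B: 0.606061.
By total probability, P(X > 0.6) = 0.5·0.829029 + 0.5·0.606061 = 0.717545.

0.718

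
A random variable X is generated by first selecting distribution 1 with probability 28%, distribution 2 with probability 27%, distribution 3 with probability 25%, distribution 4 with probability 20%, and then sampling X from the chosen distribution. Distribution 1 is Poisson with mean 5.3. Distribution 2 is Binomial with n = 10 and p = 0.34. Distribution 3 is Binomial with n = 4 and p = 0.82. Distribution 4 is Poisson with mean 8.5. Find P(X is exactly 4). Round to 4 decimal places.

Conditional on each component, P(X = 4): 1: 0.164109; 2: 0.231952; 3: 0.452122; 4: 0.0442549.
By total probability, P(X = 4) = 0.28·0.164109 + 0.27·0.231952 + 0.25·0.452122 + 0.2·0.0442549 = 0.230459.

0.2305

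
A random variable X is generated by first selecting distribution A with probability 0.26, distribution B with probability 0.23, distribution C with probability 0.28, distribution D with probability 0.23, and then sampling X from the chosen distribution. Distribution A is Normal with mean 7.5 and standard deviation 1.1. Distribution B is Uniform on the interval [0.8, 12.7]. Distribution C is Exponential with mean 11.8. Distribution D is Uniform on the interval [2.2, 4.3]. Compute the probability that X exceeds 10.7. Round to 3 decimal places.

Conditional on each component, P(X > 10.7): A: 0.00181241; B: 0.168067; C: 0.403823; D: 0.
By total probability, P(X > 10.7) = 0.26·0.00181241 + 0.23·0.168067 + 0.28·0.403823 + 0.23·0 = 0.152197.

0.152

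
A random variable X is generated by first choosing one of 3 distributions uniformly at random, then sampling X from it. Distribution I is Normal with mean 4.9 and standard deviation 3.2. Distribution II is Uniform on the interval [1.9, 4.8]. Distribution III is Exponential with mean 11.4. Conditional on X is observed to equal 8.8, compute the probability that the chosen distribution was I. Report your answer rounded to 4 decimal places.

Likelihoods f(8.8 | ·): I: 0.0593226; II: 0; III: 0.0405369.
Posterior ∝ prior × likelihood. Numerator for I: 0.333333·0.0593226 = 0.0197742.
Normalizing constant: 0.333333·0.0593226 + 0.333333·0 + 0.333333·0.0405369 = 0.0332865.
P(I | observation) = 0.0197742 / 0.0332865 = 0.594061.

0.5941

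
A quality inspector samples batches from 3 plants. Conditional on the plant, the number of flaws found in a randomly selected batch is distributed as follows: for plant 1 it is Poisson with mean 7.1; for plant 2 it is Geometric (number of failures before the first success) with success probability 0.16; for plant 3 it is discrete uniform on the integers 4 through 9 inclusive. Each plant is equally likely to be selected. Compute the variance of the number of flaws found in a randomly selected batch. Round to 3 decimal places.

Per component, 1: μ=7.1, E[X²]=57.51; 2: μ=5.25, E[X²]=60.375; 3: μ=6.5, E[X²]=45.1667.
E[X] = 0.333333·7.1 + 0.333333·5.25 + 0.333333·6.5 = 6.28333.
E[X²] = 0.333333·57.51 + 0.333333·60.375 + 0.333333·45.1667 = 54.3506.
Var(X) = E[X²] − (E[X])² = 54.3506 − 39.4803 = 14.8703.

14.870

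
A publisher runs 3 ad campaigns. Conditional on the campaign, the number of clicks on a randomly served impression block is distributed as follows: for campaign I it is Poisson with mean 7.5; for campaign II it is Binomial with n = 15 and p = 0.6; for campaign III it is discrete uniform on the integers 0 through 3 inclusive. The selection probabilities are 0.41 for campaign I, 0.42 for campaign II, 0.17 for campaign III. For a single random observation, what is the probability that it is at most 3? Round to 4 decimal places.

0.1951

Conditional on each campaign, P(X ≤ 3): I: 0.0591455; II: 0.00192777; III: 1.
By total probability, P(X ≤ 3) = 0.41·0.0591455 + 0.42·0.00192777 + 0.17·1 = 0.195059.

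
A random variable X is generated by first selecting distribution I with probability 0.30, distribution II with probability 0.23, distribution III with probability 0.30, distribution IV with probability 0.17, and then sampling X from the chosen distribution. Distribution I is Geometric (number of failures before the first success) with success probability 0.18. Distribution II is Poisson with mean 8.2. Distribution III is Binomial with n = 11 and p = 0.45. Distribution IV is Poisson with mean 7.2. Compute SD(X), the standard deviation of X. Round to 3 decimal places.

Per component, I: μ=4.55556, E[X²]=46.0617; II: μ=8.2, E[X²]=75.44; III: μ=4.95, E[X²]=27.225; IV: μ=7.2, E[X²]=59.04.
E[X] = 0.3·4.55556 + 0.23·8.2 + 0.3·4.95 + 0.17·7.2 = 5.96167.
E[X²] = 0.3·46.0617 + 0.23·75.44 + 0.3·27.225 + 0.17·59.04 = 49.374.
Var(X) = E[X²] − (E[X])² = 49.374 − 35.5415 = 13.8325.
SD(X) = √13.8325 = 3.71921.

3.719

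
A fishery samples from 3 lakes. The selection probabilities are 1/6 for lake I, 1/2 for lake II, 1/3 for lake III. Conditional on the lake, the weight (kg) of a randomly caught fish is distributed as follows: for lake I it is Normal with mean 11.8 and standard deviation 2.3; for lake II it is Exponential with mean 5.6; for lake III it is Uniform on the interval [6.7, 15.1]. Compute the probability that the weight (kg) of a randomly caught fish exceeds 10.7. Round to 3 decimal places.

Conditional on each lake, P(X > 10.7): I: 0.683768; II: 0.147975; III: 0.52381.
By total probability, P(X > 10.7) = 0.166667·0.683768 + 0.5·0.147975 + 0.333333·0.52381 = 0.362552.

0.363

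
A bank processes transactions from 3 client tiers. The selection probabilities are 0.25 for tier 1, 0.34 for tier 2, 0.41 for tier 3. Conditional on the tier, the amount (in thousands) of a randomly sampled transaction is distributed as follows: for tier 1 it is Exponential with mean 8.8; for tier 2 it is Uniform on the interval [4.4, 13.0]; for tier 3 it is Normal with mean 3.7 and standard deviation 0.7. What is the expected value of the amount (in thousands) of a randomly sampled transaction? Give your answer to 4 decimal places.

Component means — 1: 8.8; 2: 8.7; 3: 3.7.
E[X] = 0.25·8.8 + 0.34·8.7 + 0.41·3.7 = 6.675.

6.6750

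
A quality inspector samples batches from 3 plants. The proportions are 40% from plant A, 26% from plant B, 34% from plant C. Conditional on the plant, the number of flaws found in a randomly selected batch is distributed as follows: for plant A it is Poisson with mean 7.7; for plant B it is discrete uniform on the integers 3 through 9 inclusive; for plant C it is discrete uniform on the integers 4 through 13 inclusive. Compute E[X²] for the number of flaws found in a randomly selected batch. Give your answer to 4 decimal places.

For each component E[X²] = Var + (mean)², giving A: 66.99; B: 40; C: 80.5.
Overall E[X²] = 0.4·66.99 + 0.26·40 + 0.34·80.5 = 64.566.

64.5660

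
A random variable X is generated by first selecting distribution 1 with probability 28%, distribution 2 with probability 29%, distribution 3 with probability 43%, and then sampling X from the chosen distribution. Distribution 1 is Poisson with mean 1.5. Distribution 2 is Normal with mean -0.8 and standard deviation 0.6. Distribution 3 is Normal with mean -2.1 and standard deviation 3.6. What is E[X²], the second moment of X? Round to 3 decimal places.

8.809

For each component E[X²] = Var + (mean)², giving 1: 3.75; 2: 1; 3: 17.37.
Overall E[X²] = 0.28·3.75 + 0.29·1 + 0.43·17.37 = 8.8091.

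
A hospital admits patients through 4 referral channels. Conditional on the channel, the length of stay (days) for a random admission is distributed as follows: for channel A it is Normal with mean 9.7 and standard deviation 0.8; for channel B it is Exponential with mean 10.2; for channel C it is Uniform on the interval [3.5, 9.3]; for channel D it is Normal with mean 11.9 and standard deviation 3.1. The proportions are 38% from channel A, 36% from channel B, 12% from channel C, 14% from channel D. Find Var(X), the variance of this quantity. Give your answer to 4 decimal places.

Per component, A: μ=9.7, E[X²]=94.73; B: μ=10.2, E[X²]=208.08; C: μ=6.4, E[X²]=43.7633; D: μ=11.9, E[X²]=151.22.
E[X] = 0.38·9.7 + 0.36·10.2 + 0.12·6.4 + 0.14·11.9 = 9.792.
E[X²] = 0.38·94.73 + 0.36·208.08 + 0.12·43.7633 + 0.14·151.22 = 137.329.
Var(X) = E[X²] − (E[X])² = 137.329 − 95.8833 = 41.4453.

41.4453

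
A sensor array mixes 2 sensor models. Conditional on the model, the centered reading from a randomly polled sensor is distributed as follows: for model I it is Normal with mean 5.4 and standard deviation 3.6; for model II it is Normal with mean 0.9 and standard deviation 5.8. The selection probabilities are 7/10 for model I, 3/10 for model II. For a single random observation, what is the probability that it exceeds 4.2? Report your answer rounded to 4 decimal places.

Conditional on each model, P(X > 4.2): I: 0.630559; II: 0.28469.
By total probability, P(X > 4.2) = 0.7·0.630559 + 0.3·0.28469 = 0.526798.

0.5268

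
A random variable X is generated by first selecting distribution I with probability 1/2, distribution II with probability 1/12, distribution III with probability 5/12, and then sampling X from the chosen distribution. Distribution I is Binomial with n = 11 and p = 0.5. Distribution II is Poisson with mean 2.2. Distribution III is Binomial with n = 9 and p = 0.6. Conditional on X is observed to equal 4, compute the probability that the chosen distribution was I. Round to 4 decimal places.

Likelihoods P(X=4 | ·): I: 0.161133; II: 0.108151; III: 0.167215.
Posterior ∝ prior × likelihood. Numerator for I: 0.5·0.161133 = 0.0805664.
Normalizing constant: 0.5·0.161133 + 0.0833333·0.108151 + 0.416667·0.167215 = 0.159252.
P(I | observation) = 0.0805664 / 0.159252 = 0.505905.

0.5059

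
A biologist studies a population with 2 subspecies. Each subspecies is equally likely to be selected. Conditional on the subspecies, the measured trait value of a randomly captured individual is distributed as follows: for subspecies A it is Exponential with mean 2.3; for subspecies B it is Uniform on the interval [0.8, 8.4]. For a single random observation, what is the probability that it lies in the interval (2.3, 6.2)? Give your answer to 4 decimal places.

Conditional on each subspecies, P(2.3 < X < 6.2): A: 0.300381; B: 0.513158.
By total probability, P(2.3 < X < 6.2) = 0.5·0.300381 + 0.5·0.513158 = 0.406769.

0.4068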